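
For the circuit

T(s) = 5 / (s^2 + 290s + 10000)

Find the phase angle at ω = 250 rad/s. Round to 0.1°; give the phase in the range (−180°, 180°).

Substitute s = j250:
Numerator: 5 = 5 + j0
Denominator: (j250)^2 + 290(j250) + 10000 = -52500 + j72500
|N| = √(5² + 0²) ≈ 5, ∠N ≈ 0.00°
|D| = √(52500² + 72500²) ≈ 89513, ∠D ≈ 125.91°
∠T = 0.00° − 125.91° = -125.91°

-125.9°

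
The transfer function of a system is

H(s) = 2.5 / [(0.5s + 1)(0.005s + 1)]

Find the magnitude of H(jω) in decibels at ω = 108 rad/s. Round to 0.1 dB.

-27.8 dB

At ω = 108 rad/s:
pole (1 + j108·0.5) = 1 + j54 → |·| ≈ 54.009, ∠ ≈ 88.94°
pole (1 + j108·0.005) = 1 + j0.54 → |·| ≈ 1.1365, ∠ ≈ 28.37°
|H| = 2.5 · 1 / (54.009 · 1.1365) ≈ 0.040729
Gain = 20 log₁₀(0.040729) ≈ -27.80 dB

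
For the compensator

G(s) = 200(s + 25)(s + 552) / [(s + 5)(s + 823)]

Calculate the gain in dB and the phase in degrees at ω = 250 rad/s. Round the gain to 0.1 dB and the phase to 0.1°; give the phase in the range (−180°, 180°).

43.0 dB, 2.9°

At s = jω = j250:
zero (s+25): 25 + j250 → |·| = √(25²+250²) = √63125 ≈ 251.25, ∠ = arctan(250/25) ≈ 84.29°
zero (s+552): 552 + j250 → |·| = √(552²+250²) = √367204 ≈ 605.97, ∠ = arctan(250/552) ≈ 24.37°
pole (s+5): 5 + j250 → |·| = √(5²+250²) = √62525 ≈ 250.05, ∠ = arctan(250/5) ≈ 88.85°
pole (s+823): 823 + j250 → |·| = √(823²+250²) = √739829 ≈ 860.13, ∠ = arctan(250/823) ≈ 16.90°
|G| = 200 · 1.5225e+05 / 2.1508e+05 ≈ 141.58
Gain = 20 log₁₀(141.58) ≈ 43.02 dB
∠G = 108.66° − 105.75° = 2.91°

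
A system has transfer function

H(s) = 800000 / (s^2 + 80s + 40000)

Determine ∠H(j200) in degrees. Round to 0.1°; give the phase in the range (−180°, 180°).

-90.0°

At s = jω = j200:
quadratic: (j200)² + 80·j200 + 40000 = 0 + j16000 → |·| ≈ 16000, ∠ ≈ 90.00°
∠H = 0.00° − 90.00° = -90.00°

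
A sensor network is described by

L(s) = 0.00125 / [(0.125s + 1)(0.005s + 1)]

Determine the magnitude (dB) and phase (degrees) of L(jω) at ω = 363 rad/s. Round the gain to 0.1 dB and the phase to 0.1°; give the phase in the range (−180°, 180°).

-97.5 dB, -149.9°

At ω = 363 rad/s:
pole (1 + j363·0.125) = 1 + j45.375 → |·| ≈ 45.386, ∠ ≈ 88.74°
pole (1 + j363·0.005) = 1 + j1.815 → |·| ≈ 2.0723, ∠ ≈ 61.15°
|L| = 0.00125 · 1 / (45.386 · 2.0723) ≈ 1.329e-05
Gain = 20 log₁₀(1.329e-05) ≈ -97.53 dB
∠L = (0°) − (88.74° + 61.15°) = -149.89°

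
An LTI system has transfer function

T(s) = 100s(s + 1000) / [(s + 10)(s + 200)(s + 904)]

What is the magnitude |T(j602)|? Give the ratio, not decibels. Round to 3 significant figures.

0.169

At s = jω = j602:
zero (s+1000): 1000 + j602 → |·| = √(1000²+602²) = √1362404 ≈ 1167.2, ∠ = arctan(602/1000) ≈ 31.05°
zero at origin: s = j602 → |·| = 602, ∠ = 90.00°
pole (s+10): 10 + j602 → |·| = √(10²+602²) = √362504 ≈ 602.08, ∠ = arctan(602/10) ≈ 89.05°
pole (s+200): 200 + j602 → |·| = √(200²+602²) = √402404 ≈ 634.35, ∠ = arctan(602/200) ≈ 71.62°
pole (s+904): 904 + j602 → |·| = √(904²+602²) = √1179620 ≈ 1086.1, ∠ = arctan(602/904) ≈ 33.66°
|T| = 100 · 7.0265e+05 / 4.1481e+08 ≈ 0.16939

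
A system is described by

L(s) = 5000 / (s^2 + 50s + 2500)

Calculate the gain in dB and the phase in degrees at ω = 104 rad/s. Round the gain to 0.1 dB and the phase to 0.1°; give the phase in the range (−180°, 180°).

At s = jω = j104:
quadratic: (j104)² + 50·j104 + 2500 = -8316 + j5200 → |·| ≈ 9807.9, ∠ ≈ 147.98°
|L| = 5000 / 9807.9 ≈ 0.50979
Gain = 20 log₁₀(0.50979) ≈ -5.85 dB
∠L = 0.00° − 147.98° = -147.98°

-5.9 dB, -148.0°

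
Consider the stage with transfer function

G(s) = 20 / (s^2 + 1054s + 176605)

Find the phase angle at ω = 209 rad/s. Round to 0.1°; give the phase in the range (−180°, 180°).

-58.9°

Substitute s = j209:
Numerator: 20 = 20 + j0
Denominator: (j209)^2 + 1054(j209) + 176605 = 132924 + j220286
|N| = √(20² + 0²) ≈ 20, ∠N ≈ 0.00°
|D| = √(132924² + 220286²) ≈ 2.5728e+05, ∠D ≈ 58.89°
∠G = 0.00° − 58.89° = -58.89°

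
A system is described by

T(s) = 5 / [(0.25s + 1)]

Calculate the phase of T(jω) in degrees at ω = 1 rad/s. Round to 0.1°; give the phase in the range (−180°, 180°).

-14.0°

At ω = 1 rad/s:
pole (1 + j1·0.25) = 1 + j0.25 → |·| ≈ 1.0308, ∠ ≈ 14.04°
∠T = (0°) − (14.04°) = -14.04°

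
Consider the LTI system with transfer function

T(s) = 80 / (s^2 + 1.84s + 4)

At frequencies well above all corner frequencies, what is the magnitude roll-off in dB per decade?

-40 dB/decade

Each pole contributes −20 dB/decade at high frequency; each zero contributes +20 dB/decade.
Net: 0 zero(s) − 2 pole(s) → -40 dB/decade.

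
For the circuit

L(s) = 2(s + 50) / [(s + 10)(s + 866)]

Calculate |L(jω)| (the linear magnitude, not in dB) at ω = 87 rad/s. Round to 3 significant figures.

0.00263

At s = jω = j87:
zero (s+50): 50 + j87 → |·| = √(50²+87²) = √10069 ≈ 100.34, ∠ = arctan(87/50) ≈ 60.11°
pole (s+10): 10 + j87 → |·| = √(10²+87²) = √7669 ≈ 87.573, ∠ = arctan(87/10) ≈ 83.44°
pole (s+866): 866 + j87 → |·| = √(866²+87²) = √757525 ≈ 870.36, ∠ = arctan(87/866) ≈ 5.74°
|L| = 2 · 100.34 / 76220 ≈ 0.0026329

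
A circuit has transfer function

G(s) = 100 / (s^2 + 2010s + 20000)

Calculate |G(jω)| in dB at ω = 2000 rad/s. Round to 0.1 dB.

-95.1 dB

Substitute s = j2000:
Numerator: 100 = 100 + j0
Denominator: (j2000)^2 + 2010(j2000) + 20000 = -3980000 + j4020000
|N| = √(100² + 0²) ≈ 100, ∠N ≈ 0.00°
|D| = √(3980000² + 4020000²) ≈ 5.6569e+06, ∠D ≈ 134.71°
|G| = 100 / 5.6569e+06 ≈ 1.7678e-05
Gain = 20 log₁₀(1.7678e-05) ≈ -95.05 dB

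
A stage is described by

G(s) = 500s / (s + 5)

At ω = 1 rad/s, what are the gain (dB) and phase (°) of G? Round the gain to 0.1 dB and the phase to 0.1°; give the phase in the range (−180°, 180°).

At s = jω = j1:
zero at origin: s = j1 → |·| = 1, ∠ = 90.00°
pole (s+5): 5 + j1 → |·| = √(5²+1²) = √26 ≈ 5.099, ∠ = arctan(1/5) ≈ 11.31°
|G| = 500 · 1 / 5.099 ≈ 98.058
Gain = 20 log₁₀(98.058) ≈ 39.83 dB
∠G = 90.00° − 11.31° = 78.69°

39.8 dB, 78.7°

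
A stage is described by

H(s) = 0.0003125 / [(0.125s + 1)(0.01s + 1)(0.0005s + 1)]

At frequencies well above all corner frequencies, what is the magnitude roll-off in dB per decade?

Each pole contributes −20 dB/decade at high frequency; each zero contributes +20 dB/decade.
Net: 0 zero(s) − 3 pole(s) → -60 dB/decade.

-60 dB/decade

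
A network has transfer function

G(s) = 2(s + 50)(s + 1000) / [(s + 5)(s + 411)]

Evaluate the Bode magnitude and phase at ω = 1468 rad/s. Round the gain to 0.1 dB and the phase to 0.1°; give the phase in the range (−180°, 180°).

At s = jω = j1468:
zero (s+50): 50 + j1468 → |·| = √(50²+1468²) = √2157524 ≈ 1468.9, ∠ = arctan(1468/50) ≈ 88.05°
zero (s+1000): 1000 + j1468 → |·| = √(1000²+1468²) = √3155024 ≈ 1776.2, ∠ = arctan(1468/1000) ≈ 55.74°
pole (s+5): 5 + j1468 → |·| = √(5²+1468²) = √2155049 ≈ 1468, ∠ = arctan(1468/5) ≈ 89.80°
pole (s+411): 411 + j1468 → |·| = √(411²+1468²) = √2323945 ≈ 1524.4, ∠ = arctan(1468/411) ≈ 74.36°
|G| = 2 · 2.6091e+06 / 2.2378e+06 ≈ 2.3318
Gain = 20 log₁₀(2.3318) ≈ 7.35 dB
∠G = 143.79° − 164.16° = -20.37°

7.4 dB, -20.4°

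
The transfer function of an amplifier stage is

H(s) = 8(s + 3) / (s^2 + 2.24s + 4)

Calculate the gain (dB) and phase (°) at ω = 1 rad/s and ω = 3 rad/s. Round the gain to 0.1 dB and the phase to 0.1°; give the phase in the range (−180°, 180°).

At s = jω = j1:
zero (s+3): 3 + j1 → |·| = √(3²+1²) = √10 ≈ 3.1623, ∠ = arctan(1/3) ≈ 18.43°
quadratic: (j1)² + 2.24·j1 + 4 = 3 + j2.24 → |·| ≈ 3.744, ∠ ≈ 36.75°
|H| = 8 · 3.1623 / 3.744 ≈ 6.7571
Gain = 20 log₁₀(6.7571) ≈ 16.60 dB
∠H = 18.43° − 36.75° = -18.32°

At s = jω = j3:
zero (s+3): 3 + j3 → |·| = √(3²+3²) = √18 ≈ 4.2426, ∠ = arctan(3/3) ≈ 45.00°
quadratic: (j3)² + 2.24·j3 + 4 = -5 + j6.72 → |·| ≈ 8.3761, ∠ ≈ 126.65°
|H| = 8 · 4.2426 / 8.3761 ≈ 4.0521
Gain = 20 log₁₀(4.0521) ≈ 12.15 dB
∠H = 45.00° − 126.65° = -81.65°

ω = 1: 16.6 dB, -18.3°; ω = 3: 12.2 dB, -81.7°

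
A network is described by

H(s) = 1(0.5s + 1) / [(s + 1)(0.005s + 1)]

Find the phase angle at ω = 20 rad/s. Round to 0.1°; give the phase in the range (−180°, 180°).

-8.6°

At ω = 20 rad/s:
zero (1 + j20·0.5) = 1 + j10 → |·| ≈ 10.05, ∠ ≈ 84.29°
pole (1 + j20·1) = 1 + j20 → |·| ≈ 20.025, ∠ ≈ 87.14°
pole (1 + j20·0.005) = 1 + j0.1 → |·| ≈ 1.005, ∠ ≈ 5.71°
∠H = (84.29°) − (87.14° + 5.71°) = -8.56°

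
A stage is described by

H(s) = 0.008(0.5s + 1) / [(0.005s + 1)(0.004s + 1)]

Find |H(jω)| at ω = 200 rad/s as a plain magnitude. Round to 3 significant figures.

At ω = 200 rad/s:
zero (1 + j200·0.5) = 1 + j100 → |·| ≈ 100, ∠ ≈ 89.43°
pole (1 + j200·0.005) = 1 + j1 → |·| ≈ 1.4142, ∠ ≈ 45.00°
pole (1 + j200·0.004) = 1 + j0.8 → |·| ≈ 1.2806, ∠ ≈ 38.66°
|H| = 0.008 · 100 / (1.4142 · 1.2806) ≈ 0.44174

0.442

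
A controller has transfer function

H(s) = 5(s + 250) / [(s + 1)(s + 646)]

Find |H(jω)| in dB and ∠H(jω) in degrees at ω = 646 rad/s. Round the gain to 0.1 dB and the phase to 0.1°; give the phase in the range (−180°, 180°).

-44.6 dB, -66.1°

At s = jω = j646:
zero (s+250): 250 + j646 → |·| = √(250²+646²) = √479816 ≈ 692.69, ∠ = arctan(646/250) ≈ 68.84°
pole (s+1): 1 + j646 → |·| = √(1²+646²) = √417317 ≈ 646, ∠ = arctan(646/1) ≈ 89.91°
pole (s+646): 646 + j646 → |·| = √(646²+646²) = √834632 ≈ 913.58, ∠ = arctan(646/646) ≈ 45.00°
|H| = 5 · 692.69 / 5.9017e+05 ≈ 0.0058686
Gain = 20 log₁₀(0.0058686) ≈ -44.63 dB
∠H = 68.84° − 134.91° = -66.07°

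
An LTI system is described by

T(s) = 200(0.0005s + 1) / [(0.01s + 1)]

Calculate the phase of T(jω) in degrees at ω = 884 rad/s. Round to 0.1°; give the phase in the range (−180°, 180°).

At ω = 884 rad/s:
zero (1 + j884·0.0005) = 1 + j0.442 → |·| ≈ 1.0933, ∠ ≈ 23.85°
pole (1 + j884·0.01) = 1 + j8.84 → |·| ≈ 8.8964, ∠ ≈ 83.55°
∠T = (23.85°) − (83.55°) = -59.70°

-59.7°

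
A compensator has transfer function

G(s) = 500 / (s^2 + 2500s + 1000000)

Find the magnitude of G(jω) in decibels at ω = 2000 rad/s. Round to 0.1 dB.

-81.3 dB

Substitute s = j2000:
Numerator: 500 = 500 + j0
Denominator: (j2000)^2 + 2500(j2000) + 1000000 = -3000000 + j5000000
|N| = √(500² + 0²) ≈ 500, ∠N ≈ 0.00°
|D| = √(3000000² + 5000000²) ≈ 5.831e+06, ∠D ≈ 120.96°
|G| = 500 / 5.831e+06 ≈ 8.5749e-05
Gain = 20 log₁₀(8.5749e-05) ≈ -81.34 dB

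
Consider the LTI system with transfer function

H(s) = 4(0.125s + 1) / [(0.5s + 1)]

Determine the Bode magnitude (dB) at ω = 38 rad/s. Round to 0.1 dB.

At ω = 38 rad/s:
zero (1 + j38·0.125) = 1 + j4.75 → |·| ≈ 4.8541, ∠ ≈ 78.11°
pole (1 + j38·0.5) = 1 + j19 → |·| ≈ 19.026, ∠ ≈ 86.99°
|H| = 4 · 4.8541 / (19.026) ≈ 1.0205
Gain = 20 log₁₀(1.0205) ≈ 0.18 dB

0.2 dB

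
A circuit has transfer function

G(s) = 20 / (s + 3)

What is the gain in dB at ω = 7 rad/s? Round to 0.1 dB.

At s = jω = j7:
pole (s+3): 3 + j7 → |·| = √(3²+7²) = √58 ≈ 7.6158, ∠ = arctan(7/3) ≈ 66.80°
|G| = 20 / 7.6158 ≈ 2.6261
Gain = 20 log₁₀(2.6261) ≈ 8.39 dB

8.4 dB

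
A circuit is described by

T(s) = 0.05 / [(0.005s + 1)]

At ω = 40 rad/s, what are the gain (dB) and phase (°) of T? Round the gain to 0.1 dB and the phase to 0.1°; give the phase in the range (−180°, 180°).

-26.2 dB, -11.3°

At ω = 40 rad/s:
pole (1 + j40·0.005) = 1 + j0.2 → |·| ≈ 1.0198, ∠ ≈ 11.31°
|T| = 0.05 · 1 / (1.0198) ≈ 0.049029
Gain = 20 log₁₀(0.049029) ≈ -26.19 dB
∠T = (0°) − (11.31°) = -11.31°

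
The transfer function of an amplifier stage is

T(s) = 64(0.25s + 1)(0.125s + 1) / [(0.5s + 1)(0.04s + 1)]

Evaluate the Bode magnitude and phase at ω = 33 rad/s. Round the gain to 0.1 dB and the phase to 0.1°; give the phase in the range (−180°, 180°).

At ω = 33 rad/s:
zero (1 + j33·0.25) = 1 + j8.25 → |·| ≈ 8.3104, ∠ ≈ 83.09°
zero (1 + j33·0.125) = 1 + j4.125 → |·| ≈ 4.2445, ∠ ≈ 76.37°
pole (1 + j33·0.5) = 1 + j16.5 → |·| ≈ 16.53, ∠ ≈ 86.53°
pole (1 + j33·0.04) = 1 + j1.32 → |·| ≈ 1.656, ∠ ≈ 52.85°
|T| = 64 · 8.3104 · 4.2445 / (16.53 · 1.656) ≈ 82.47
Gain = 20 log₁₀(82.47) ≈ 38.33 dB
∠T = (83.09° + 76.37°) − (86.53° + 52.85°) = 20.08°

38.3 dB, 20.1°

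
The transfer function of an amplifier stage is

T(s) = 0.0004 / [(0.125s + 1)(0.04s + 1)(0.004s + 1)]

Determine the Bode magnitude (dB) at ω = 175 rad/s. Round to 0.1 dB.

At ω = 175 rad/s:
pole (1 + j175·0.125) = 1 + j21.875 → |·| ≈ 21.898, ∠ ≈ 87.38°
pole (1 + j175·0.04) = 1 + j7 → |·| ≈ 7.0711, ∠ ≈ 81.87°
pole (1 + j175·0.004) = 1 + j0.7 → |·| ≈ 1.2207, ∠ ≈ 34.99°
|T| = 0.0004 · 1 / (21.898 · 7.0711 · 1.2207) ≈ 2.1162e-06
Gain = 20 log₁₀(2.1162e-06) ≈ -113.49 dB

-113.5 dB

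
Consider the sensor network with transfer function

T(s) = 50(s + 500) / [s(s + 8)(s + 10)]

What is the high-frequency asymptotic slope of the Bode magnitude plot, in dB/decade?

Each pole contributes −20 dB/decade at high frequency; each zero contributes +20 dB/decade.
Net: 1 zero(s) − 3 pole(s) → -40 dB/decade.

-40 dB/decade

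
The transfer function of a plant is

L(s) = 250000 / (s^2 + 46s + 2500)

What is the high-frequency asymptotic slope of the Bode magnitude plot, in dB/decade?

-40 dB/decade

Each pole contributes −20 dB/decade at high frequency; each zero contributes +20 dB/decade.
Net: 0 zero(s) − 2 pole(s) → -40 dB/decade.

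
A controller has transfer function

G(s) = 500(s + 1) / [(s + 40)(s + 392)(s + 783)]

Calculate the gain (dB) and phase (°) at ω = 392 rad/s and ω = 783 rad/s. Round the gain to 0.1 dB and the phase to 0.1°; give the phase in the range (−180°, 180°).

At s = jω = j392:
zero (s+1): 1 + j392 → |·| = √(1²+392²) = √153665 ≈ 392, ∠ = arctan(392/1) ≈ 89.85°
pole (s+40): 40 + j392 → |·| = √(40²+392²) = √155264 ≈ 394.04, ∠ = arctan(392/40) ≈ 84.17°
pole (s+392): 392 + j392 → |·| = √(392²+392²) = √307328 ≈ 554.37, ∠ = arctan(392/392) ≈ 45.00°
pole (s+783): 783 + j392 → |·| = √(783²+392²) = √766753 ≈ 875.64, ∠ = arctan(392/783) ≈ 26.59°
|G| = 500 · 392 / 1.9128e+08 ≈ 0.0010247
Gain = 20 log₁₀(0.0010247) ≈ -59.79 dB
∠G = 89.85° − 155.76° = -65.91°

At s = jω = j783:
zero (s+1): 1 + j783 → |·| = √(1²+783²) = √613090 ≈ 783, ∠ = arctan(783/1) ≈ 89.93°
pole (s+40): 40 + j783 → |·| = √(40²+783²) = √614689 ≈ 784.02, ∠ = arctan(783/40) ≈ 87.08°
pole (s+392): 392 + j783 → |·| = √(392²+783²) = √766753 ≈ 875.64, ∠ = arctan(783/392) ≈ 63.41°
pole (s+783): 783 + j783 → |·| = √(783²+783²) = √1226178 ≈ 1107.3, ∠ = arctan(783/783) ≈ 45.00°
|G| = 500 · 783 / 7.6018e+08 ≈ 0.00051501
Gain = 20 log₁₀(0.00051501) ≈ -65.76 dB
∠G = 89.93° − 195.49° = -105.56°

ω = 392: -59.8 dB, -65.9°; ω = 783: -65.8 dB, -105.6°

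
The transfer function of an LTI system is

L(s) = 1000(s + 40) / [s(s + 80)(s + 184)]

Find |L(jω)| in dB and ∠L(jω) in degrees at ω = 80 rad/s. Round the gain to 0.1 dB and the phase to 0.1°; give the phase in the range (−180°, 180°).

-26.2 dB, -95.1°

At s = jω = j80:
zero (s+40): 40 + j80 → |·| = √(40²+80²) = √8000 ≈ 89.443, ∠ = arctan(80/40) ≈ 63.43°
pole (s+80): 80 + j80 → |·| = √(80²+80²) = √12800 ≈ 113.14, ∠ = arctan(80/80) ≈ 45.00°
pole (s+184): 184 + j80 → |·| = √(184²+80²) = √40256 ≈ 200.64, ∠ = arctan(80/184) ≈ 23.50°
pole at origin: |s| = 80, ∠ = 90.00° (in denominator)
|L| = 1000 · 89.443 / 1.816e+06 ≈ 0.049253
Gain = 20 log₁₀(0.049253) ≈ -26.15 dB
∠L = 63.43° − 158.50° = -95.07°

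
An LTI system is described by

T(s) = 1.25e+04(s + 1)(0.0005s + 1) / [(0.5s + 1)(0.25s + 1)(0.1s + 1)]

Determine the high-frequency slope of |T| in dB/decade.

-20 dB/decade

Each pole contributes −20 dB/decade at high frequency; each zero contributes +20 dB/decade.
Net: 2 zero(s) − 3 pole(s) → -20 dB/decade.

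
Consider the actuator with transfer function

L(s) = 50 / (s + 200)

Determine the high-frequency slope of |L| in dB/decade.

-20 dB/decade

Each pole contributes −20 dB/decade at high frequency; each zero contributes +20 dB/decade.
Net: 0 zero(s) − 1 pole(s) → -20 dB/decade.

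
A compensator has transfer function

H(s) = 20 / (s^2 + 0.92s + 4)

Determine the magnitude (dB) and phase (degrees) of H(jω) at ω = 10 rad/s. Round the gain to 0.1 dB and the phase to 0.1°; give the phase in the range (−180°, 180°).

-13.7 dB, -174.5°

At s = jω = j10:
quadratic: (j10)² + 0.92·j10 + 4 = -96 + j9.2 → |·| ≈ 96.44, ∠ ≈ 174.53°
|H| = 20 / 96.44 ≈ 0.20738
Gain = 20 log₁₀(0.20738) ≈ -13.66 dB
∠H = 0.00° − 174.53° = -174.53°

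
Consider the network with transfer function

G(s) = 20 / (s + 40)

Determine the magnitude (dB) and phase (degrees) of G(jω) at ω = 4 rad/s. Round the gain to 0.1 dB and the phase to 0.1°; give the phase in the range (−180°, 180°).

-6.1 dB, -5.7°

At s = jω = j4:
pole (s+40): 40 + j4 → |·| = √(40²+4²) = √1616 ≈ 40.2, ∠ = arctan(4/40) ≈ 5.71°
|G| = 20 / 40.2 ≈ 0.49751
Gain = 20 log₁₀(0.49751) ≈ -6.06 dB
∠G = 0.00° − 5.71° = -5.71°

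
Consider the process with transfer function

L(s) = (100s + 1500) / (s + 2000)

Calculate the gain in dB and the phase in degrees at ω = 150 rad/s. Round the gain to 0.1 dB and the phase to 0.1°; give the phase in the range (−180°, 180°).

Substitute s = j150:
Numerator: 100(j150) + 1500 = 1500 + j15000
Denominator: (j150) + 2000 = 2000 + j150
|N| = √(1500² + 15000²) ≈ 15075, ∠N ≈ 84.29°
|D| = √(2000² + 150²) ≈ 2005.6, ∠D ≈ 4.29°
|L| = 15075 / 2005.6 ≈ 7.5165
Gain = 20 log₁₀(7.5165) ≈ 17.52 dB
∠L = 84.29° − 4.29° = 80.00°

17.5 dB, 80.0°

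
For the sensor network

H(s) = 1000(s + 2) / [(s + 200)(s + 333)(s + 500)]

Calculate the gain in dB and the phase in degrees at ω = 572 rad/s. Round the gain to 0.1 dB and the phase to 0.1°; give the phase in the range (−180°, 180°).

-54.5 dB, -89.6°

At s = jω = j572:
zero (s+2): 2 + j572 → |·| = √(2²+572²) = √327188 ≈ 572, ∠ = arctan(572/2) ≈ 89.80°
pole (s+200): 200 + j572 → |·| = √(200²+572²) = √367184 ≈ 605.96, ∠ = arctan(572/200) ≈ 70.73°
pole (s+333): 333 + j572 → |·| = √(333²+572²) = √438073 ≈ 661.87, ∠ = arctan(572/333) ≈ 59.79°
pole (s+500): 500 + j572 → |·| = √(500²+572²) = √577184 ≈ 759.73, ∠ = arctan(572/500) ≈ 48.84°
|H| = 1000 · 572 / 3.047e+08 ≈ 0.0018773
Gain = 20 log₁₀(0.0018773) ≈ -54.53 dB
∠H = 89.80° − 179.36° = -89.56°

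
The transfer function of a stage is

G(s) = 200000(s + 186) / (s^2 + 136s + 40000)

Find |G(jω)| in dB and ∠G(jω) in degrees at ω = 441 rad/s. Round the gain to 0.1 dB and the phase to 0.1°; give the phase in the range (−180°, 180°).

55.2 dB, -91.7°

At s = jω = j441:
zero (s+186): 186 + j441 → |·| = √(186²+441²) = √229077 ≈ 478.62, ∠ = arctan(441/186) ≈ 67.13°
quadratic: (j441)² + 136·j441 + 40000 = -154481 + j59976 → |·| ≈ 1.6572e+05, ∠ ≈ 158.78°
|G| = 200000 · 478.62 / 1.6572e+05 ≈ 577.62
Gain = 20 log₁₀(577.62) ≈ 55.23 dB
∠G = 67.13° − 158.78° = -91.65°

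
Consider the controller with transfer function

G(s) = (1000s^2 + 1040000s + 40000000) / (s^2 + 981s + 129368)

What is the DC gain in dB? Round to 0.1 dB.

G(0) = 40000000 / 129368 ≈ 309.2
20 log₁₀(309.2) ≈ 49.80 dB

49.8 dB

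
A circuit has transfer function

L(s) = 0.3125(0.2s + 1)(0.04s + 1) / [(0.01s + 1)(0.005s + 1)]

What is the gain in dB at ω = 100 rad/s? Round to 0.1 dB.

At ω = 100 rad/s:
zero (1 + j100·0.2) = 1 + j20 → |·| ≈ 20.025, ∠ ≈ 87.14°
zero (1 + j100·0.04) = 1 + j4 → |·| ≈ 4.1231, ∠ ≈ 75.96°
pole (1 + j100·0.01) = 1 + j1 → |·| ≈ 1.4142, ∠ ≈ 45.00°
pole (1 + j100·0.005) = 1 + j0.5 → |·| ≈ 1.118, ∠ ≈ 26.57°
|L| = 0.3125 · 20.025 · 4.1231 / (1.4142 · 1.118) ≈ 16.319
Gain = 20 log₁₀(16.319) ≈ 24.25 dB

24.3 dB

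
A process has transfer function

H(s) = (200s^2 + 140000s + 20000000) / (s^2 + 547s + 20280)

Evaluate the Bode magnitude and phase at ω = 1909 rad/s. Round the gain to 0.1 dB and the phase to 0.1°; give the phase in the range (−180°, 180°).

Substitute s = j1909:
Numerator: 200(j1909)^2 + 140000(j1909) + 20000000 = -708856200 + j267260000
Denominator: (j1909)^2 + 547(j1909) + 20280 = -3624001 + j1044223
|N| = √(708856200² + 267260000²) ≈ 7.5757e+08, ∠N ≈ 159.34°
|D| = √(3624001² + 1044223²) ≈ 3.7714e+06, ∠D ≈ 163.93°
|H| = 7.5757e+08 / 3.7714e+06 ≈ 200.87
Gain = 20 log₁₀(200.87) ≈ 46.06 dB
∠H = 159.34° − 163.93° = -4.59°

46.1 dB, -4.6°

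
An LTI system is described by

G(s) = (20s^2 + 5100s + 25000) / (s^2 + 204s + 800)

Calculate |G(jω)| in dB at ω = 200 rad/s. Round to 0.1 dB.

27.1 dB

Substitute s = j200:
Numerator: 20(j200)^2 + 5100(j200) + 25000 = -775000 + j1020000
Denominator: (j200)^2 + 204(j200) + 800 = -39200 + j40800
|N| = √(775000² + 1020000²) ≈ 1.281e+06, ∠N ≈ 127.23°
|D| = √(39200² + 40800²) ≈ 56580, ∠D ≈ 133.85°
|G| = 1.281e+06 / 56580 ≈ 22.641
Gain = 20 log₁₀(22.641) ≈ 27.10 dB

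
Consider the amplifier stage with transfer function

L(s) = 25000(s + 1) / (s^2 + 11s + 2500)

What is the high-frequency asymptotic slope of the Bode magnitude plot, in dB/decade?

Each pole contributes −20 dB/decade at high frequency; each zero contributes +20 dB/decade.
Net: 1 zero(s) − 2 pole(s) → -20 dB/decade.

-20 dB/decade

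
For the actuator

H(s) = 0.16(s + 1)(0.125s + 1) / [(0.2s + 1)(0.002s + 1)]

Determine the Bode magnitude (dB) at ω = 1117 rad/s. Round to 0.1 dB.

33.2 dB

At ω = 1117 rad/s:
zero (1 + j1117·1) = 1 + j1117 → |·| ≈ 1117, ∠ ≈ 89.95°
zero (1 + j1117·0.125) = 1 + j139.625 → |·| ≈ 139.63, ∠ ≈ 89.59°
pole (1 + j1117·0.2) = 1 + j223.4 → |·| ≈ 223.4, ∠ ≈ 89.74°
pole (1 + j1117·0.002) = 1 + j2.234 → |·| ≈ 2.4476, ∠ ≈ 65.89°
|H| = 0.16 · 1117 · 139.63 / (223.4 · 2.4476) ≈ 45.638
Gain = 20 log₁₀(45.638) ≈ 33.19 dB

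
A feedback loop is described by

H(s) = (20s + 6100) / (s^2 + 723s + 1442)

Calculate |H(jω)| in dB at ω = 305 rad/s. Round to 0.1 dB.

-28.8 dB

Substitute s = j305:
Numerator: 20(j305) + 6100 = 6100 + j6100
Denominator: (j305)^2 + 723(j305) + 1442 = -91583 + j220515
|N| = √(6100² + 6100²) ≈ 8626.7, ∠N ≈ 45.00°
|D| = √(91583² + 220515²) ≈ 2.3878e+05, ∠D ≈ 112.55°
|H| = 8626.7 / 2.3878e+05 ≈ 0.036128
Gain = 20 log₁₀(0.036128) ≈ -28.84 dB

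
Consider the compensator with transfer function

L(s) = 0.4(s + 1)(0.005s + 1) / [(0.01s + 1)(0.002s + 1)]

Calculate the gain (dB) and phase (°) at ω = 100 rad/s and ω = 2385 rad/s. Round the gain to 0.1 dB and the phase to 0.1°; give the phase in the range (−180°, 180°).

ω = 100: 29.8 dB, 59.7°; ω = 2385: 39.8 dB, 9.4°

At ω = 100 rad/s:
zero (1 + j100·1) = 1 + j100 → |·| ≈ 100, ∠ ≈ 89.43°
zero (1 + j100·0.005) = 1 + j0.5 → |·| ≈ 1.118, ∠ ≈ 26.57°
pole (1 + j100·0.01) = 1 + j1 → |·| ≈ 1.4142, ∠ ≈ 45.00°
pole (1 + j100·0.002) = 1 + j0.2 → |·| ≈ 1.0198, ∠ ≈ 11.31°
|L| = 0.4 · 100 · 1.118 / (1.4142 · 1.0198) ≈ 31.008
Gain = 20 log₁₀(31.008) ≈ 29.83 dB
∠L = (89.43° + 26.57°) − (45.00° + 11.31°) = 59.69°

At ω = 2385 rad/s:
zero (1 + j2385·1) = 1 + j2385 → |·| ≈ 2385, ∠ ≈ 89.98°
zero (1 + j2385·0.005) = 1 + j11.925 → |·| ≈ 11.967, ∠ ≈ 85.21°
pole (1 + j2385·0.01) = 1 + j23.85 → |·| ≈ 23.871, ∠ ≈ 87.60°
pole (1 + j2385·0.002) = 1 + j4.77 → |·| ≈ 4.8737, ∠ ≈ 78.16°
|L| = 0.4 · 2385 · 11.967 / (23.871 · 4.8737) ≈ 98.131
Gain = 20 log₁₀(98.131) ≈ 39.84 dB
∠L = (89.98° + 85.21°) − (87.60° + 78.16°) = 9.43°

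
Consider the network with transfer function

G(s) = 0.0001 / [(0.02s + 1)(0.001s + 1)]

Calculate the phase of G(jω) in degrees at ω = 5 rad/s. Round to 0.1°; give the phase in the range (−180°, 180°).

At ω = 5 rad/s:
pole (1 + j5·0.02) = 1 + j0.1 → |·| ≈ 1.005, ∠ ≈ 5.71°
pole (1 + j5·0.001) = 1 + j0.005 → |·| ≈ 1, ∠ ≈ 0.29°
∠G = (0°) − (5.71° + 0.29°) = -6.00°

-6.0°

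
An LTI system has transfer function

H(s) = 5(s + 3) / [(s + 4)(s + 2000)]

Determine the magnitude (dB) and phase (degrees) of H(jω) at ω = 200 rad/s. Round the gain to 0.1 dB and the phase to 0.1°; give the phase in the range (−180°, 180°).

-52.1 dB, -5.4°

At s = jω = j200:
zero (s+3): 3 + j200 → |·| = √(3²+200²) = √40009 ≈ 200.02, ∠ = arctan(200/3) ≈ 89.14°
pole (s+4): 4 + j200 → |·| = √(4²+200²) = √40016 ≈ 200.04, ∠ = arctan(200/4) ≈ 88.85°
pole (s+2000): 2000 + j200 → |·| = √(2000²+200²) = √4040000 ≈ 2010, ∠ = arctan(200/2000) ≈ 5.71°
|H| = 5 · 200.02 / 4.0208e+05 ≈ 0.0024873
Gain = 20 log₁₀(0.0024873) ≈ -52.09 dB
∠H = 89.14° − 94.56° = -5.42°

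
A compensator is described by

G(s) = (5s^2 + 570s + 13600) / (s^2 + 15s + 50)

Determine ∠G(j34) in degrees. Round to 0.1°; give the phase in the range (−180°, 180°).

Substitute s = j34:
Numerator: 5(j34)^2 + 570(j34) + 13600 = 7820 + j19380
Denominator: (j34)^2 + 15(j34) + 50 = -1106 + j510
|N| = √(7820² + 19380²) ≈ 20898, ∠N ≈ 68.03°
|D| = √(1106² + 510²) ≈ 1217.9, ∠D ≈ 155.24°
∠G = 68.03° − 155.24° = -87.21°

-87.2°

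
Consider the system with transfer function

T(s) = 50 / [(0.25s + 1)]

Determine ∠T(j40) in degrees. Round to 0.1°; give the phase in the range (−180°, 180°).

At ω = 40 rad/s:
pole (1 + j40·0.25) = 1 + j10 → |·| ≈ 10.05, ∠ ≈ 84.29°
∠T = (0°) − (84.29°) = -84.29°

-84.3°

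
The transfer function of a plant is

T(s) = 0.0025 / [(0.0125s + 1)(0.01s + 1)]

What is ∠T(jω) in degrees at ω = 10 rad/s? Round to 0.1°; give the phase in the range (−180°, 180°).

At ω = 10 rad/s:
pole (1 + j10·0.0125) = 1 + j0.125 → |·| ≈ 1.0078, ∠ ≈ 7.13°
pole (1 + j10·0.01) = 1 + j0.1 → |·| ≈ 1.005, ∠ ≈ 5.71°
∠T = (0°) − (7.13° + 5.71°) = -12.84°

-12.8°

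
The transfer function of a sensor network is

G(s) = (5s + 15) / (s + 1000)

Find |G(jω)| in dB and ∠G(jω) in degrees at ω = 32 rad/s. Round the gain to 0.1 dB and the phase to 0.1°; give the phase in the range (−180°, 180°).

Substitute s = j32:
Numerator: 5(j32) + 15 = 15 + j160
Denominator: (j32) + 1000 = 1000 + j32
|N| = √(15² + 160²) ≈ 160.7, ∠N ≈ 84.64°
|D| = √(1000² + 32²) ≈ 1000.5, ∠D ≈ 1.83°
|G| = 160.7 / 1000.5 ≈ 0.16062
Gain = 20 log₁₀(0.16062) ≈ -15.88 dB
∠G = 84.64° − 1.83° = 82.81°

-15.9 dB, 82.8°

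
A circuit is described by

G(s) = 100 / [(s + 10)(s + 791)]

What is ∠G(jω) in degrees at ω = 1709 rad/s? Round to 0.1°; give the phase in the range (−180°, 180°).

-154.8°

At s = jω = j1709:
pole (s+10): 10 + j1709 → |·| = √(10²+1709²) = √2920781 ≈ 1709, ∠ = arctan(1709/10) ≈ 89.66°
pole (s+791): 791 + j1709 → |·| = √(791²+1709²) = √3546362 ≈ 1883.2, ∠ = arctan(1709/791) ≈ 65.16°
∠G = 0.00° − 154.82° = -154.82°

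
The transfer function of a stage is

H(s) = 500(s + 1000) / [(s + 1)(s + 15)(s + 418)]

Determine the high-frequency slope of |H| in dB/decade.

-40 dB/decade

Each pole contributes −20 dB/decade at high frequency; each zero contributes +20 dB/decade.
Net: 1 zero(s) − 3 pole(s) → -40 dB/decade.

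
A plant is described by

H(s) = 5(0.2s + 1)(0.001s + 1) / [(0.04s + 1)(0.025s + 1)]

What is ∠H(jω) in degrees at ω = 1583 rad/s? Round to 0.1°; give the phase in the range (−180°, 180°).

-30.1°

At ω = 1583 rad/s:
zero (1 + j1583·0.2) = 1 + j316.6 → |·| ≈ 316.6, ∠ ≈ 89.82°
zero (1 + j1583·0.001) = 1 + j1.583 → |·| ≈ 1.8724, ∠ ≈ 57.72°
pole (1 + j1583·0.04) = 1 + j63.32 → |·| ≈ 63.328, ∠ ≈ 89.10°
pole (1 + j1583·0.025) = 1 + j39.575 → |·| ≈ 39.588, ∠ ≈ 88.55°
∠H = (89.82° + 57.72°) − (89.10° + 88.55°) = -30.11°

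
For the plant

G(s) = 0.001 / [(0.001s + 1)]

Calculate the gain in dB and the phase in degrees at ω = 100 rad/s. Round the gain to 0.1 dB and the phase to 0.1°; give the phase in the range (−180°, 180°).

At ω = 100 rad/s:
pole (1 + j100·0.001) = 1 + j0.1 → |·| ≈ 1.005, ∠ ≈ 5.71°
|G| = 0.001 · 1 / (1.005) ≈ 0.00099502
Gain = 20 log₁₀(0.00099502) ≈ -60.04 dB
∠G = (0°) − (5.71°) = -5.71°

-60.0 dB, -5.7°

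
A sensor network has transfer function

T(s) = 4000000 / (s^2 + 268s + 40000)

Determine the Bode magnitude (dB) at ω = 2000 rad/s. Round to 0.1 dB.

0.0 dB

At s = jω = j2000:
quadratic: (j2000)² + 268·j2000 + 40000 = -3960000 + j536000 → |·| ≈ 3.9961e+06, ∠ ≈ 172.29°
|T| = 4000000 / 3.9961e+06 ≈ 1.001
Gain = 20 log₁₀(1.001) ≈ 0.01 dB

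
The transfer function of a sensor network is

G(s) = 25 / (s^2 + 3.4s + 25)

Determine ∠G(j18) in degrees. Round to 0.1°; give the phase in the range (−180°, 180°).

-168.4°

At s = jω = j18:
quadratic: (j18)² + 3.4·j18 + 25 = -299 + j61.2 → |·| ≈ 305.2, ∠ ≈ 168.43°
∠G = 0.00° − 168.43° = -168.43°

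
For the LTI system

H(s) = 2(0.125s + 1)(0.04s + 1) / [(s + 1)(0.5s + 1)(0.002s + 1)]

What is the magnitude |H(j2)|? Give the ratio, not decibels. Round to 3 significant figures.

At ω = 2 rad/s:
zero (1 + j2·0.125) = 1 + j0.25 → |·| ≈ 1.0308, ∠ ≈ 14.04°
zero (1 + j2·0.04) = 1 + j0.08 → |·| ≈ 1.0032, ∠ ≈ 4.57°
pole (1 + j2·1) = 1 + j2 → |·| ≈ 2.2361, ∠ ≈ 63.43°
pole (1 + j2·0.5) = 1 + j1 → |·| ≈ 1.4142, ∠ ≈ 45.00°
pole (1 + j2·0.002) = 1 + j0.004 → |·| ≈ 1, ∠ ≈ 0.23°
|H| = 2 · 1.0308 · 1.0032 / (2.2361 · 1.4142 · 1) ≈ 0.65402

0.654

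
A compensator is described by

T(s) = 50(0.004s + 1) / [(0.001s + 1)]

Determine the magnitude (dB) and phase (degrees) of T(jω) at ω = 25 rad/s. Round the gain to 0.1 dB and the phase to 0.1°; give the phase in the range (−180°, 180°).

At ω = 25 rad/s:
zero (1 + j25·0.004) = 1 + j0.1 → |·| ≈ 1.005, ∠ ≈ 5.71°
pole (1 + j25·0.001) = 1 + j0.025 → |·| ≈ 1.0003, ∠ ≈ 1.43°
|T| = 50 · 1.005 / (1.0003) ≈ 50.235
Gain = 20 log₁₀(50.235) ≈ 34.02 dB
∠T = (5.71°) − (1.43°) = 4.28°

34.0 dB, 4.3°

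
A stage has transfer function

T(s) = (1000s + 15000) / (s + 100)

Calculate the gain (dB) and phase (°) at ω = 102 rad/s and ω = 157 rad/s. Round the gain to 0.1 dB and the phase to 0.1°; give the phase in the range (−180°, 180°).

ω = 102: 57.2 dB, 36.1°; ω = 157: 58.6 dB, 27.0°

Substitute s = j102:
Numerator: 1000(j102) + 15000 = 15000 + j102000
Denominator: (j102) + 100 = 100 + j102
|N| = √(15000² + 102000²) ≈ 1.031e+05, ∠N ≈ 81.63°
|D| = √(100² + 102²) ≈ 142.84, ∠D ≈ 45.57°
|T| = 1.031e+05 / 142.84 ≈ 721.79
Gain = 20 log₁₀(721.79) ≈ 57.17 dB
∠T = 81.63° − 45.57° = 36.06°

Substitute s = j157:
Numerator: 1000(j157) + 15000 = 15000 + j157000
Denominator: (j157) + 100 = 100 + j157
|N| = √(15000² + 157000²) ≈ 1.5771e+05, ∠N ≈ 84.54°
|D| = √(100² + 157²) ≈ 186.14, ∠D ≈ 57.51°
|T| = 1.5771e+05 / 186.14 ≈ 847.27
Gain = 20 log₁₀(847.27) ≈ 58.56 dB
∠T = 84.54° − 57.51° = 27.03°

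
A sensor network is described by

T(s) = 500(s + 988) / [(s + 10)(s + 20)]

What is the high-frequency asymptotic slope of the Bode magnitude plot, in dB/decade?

-20 dB/decade

Each pole contributes −20 dB/decade at high frequency; each zero contributes +20 dB/decade.
Net: 1 zero(s) − 2 pole(s) → -20 dB/decade.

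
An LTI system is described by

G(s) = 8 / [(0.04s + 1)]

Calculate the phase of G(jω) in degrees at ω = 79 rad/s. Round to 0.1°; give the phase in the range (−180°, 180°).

At ω = 79 rad/s:
pole (1 + j79·0.04) = 1 + j3.16 → |·| ≈ 3.3145, ∠ ≈ 72.44°
∠G = (0°) − (72.44°) = -72.44°

-72.4°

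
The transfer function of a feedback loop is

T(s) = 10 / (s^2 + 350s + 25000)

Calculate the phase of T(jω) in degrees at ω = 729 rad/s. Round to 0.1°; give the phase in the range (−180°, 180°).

Substitute s = j729:
Numerator: 10 = 10 + j0
Denominator: (j729)^2 + 350(j729) + 25000 = -506441 + j255150
|N| = √(10² + 0²) ≈ 10, ∠N ≈ 0.00°
|D| = √(506441² + 255150²) ≈ 5.6708e+05, ∠D ≈ 153.26°
∠T = 0.00° − 153.26° = -153.26°

-153.3°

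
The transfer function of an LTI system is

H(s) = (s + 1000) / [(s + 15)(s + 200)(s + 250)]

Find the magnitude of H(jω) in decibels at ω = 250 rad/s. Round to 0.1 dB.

-88.8 dB

At s = jω = j250:
zero (s+1000): 1000 + j250 → |·| = √(1000²+250²) = √1062500 ≈ 1030.8, ∠ = arctan(250/1000) ≈ 14.04°
pole (s+15): 15 + j250 → |·| = √(15²+250²) = √62725 ≈ 250.45, ∠ = arctan(250/15) ≈ 86.57°
pole (s+200): 200 + j250 → |·| = √(200²+250²) = √102500 ≈ 320.16, ∠ = arctan(250/200) ≈ 51.34°
pole (s+250): 250 + j250 → |·| = √(250²+250²) = √125000 ≈ 353.55, ∠ = arctan(250/250) ≈ 45.00°
|H| = 1 · 1030.8 / 2.8349e+07 ≈ 3.6361e-05
Gain = 20 log₁₀(3.6361e-05) ≈ -88.79 dB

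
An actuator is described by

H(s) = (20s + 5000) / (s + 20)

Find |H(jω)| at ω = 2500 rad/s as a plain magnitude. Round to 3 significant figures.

20.1

Substitute s = j2500:
Numerator: 20(j2500) + 5000 = 5000 + j50000
Denominator: (j2500) + 20 = 20 + j2500
|N| = √(5000² + 50000²) ≈ 50249, ∠N ≈ 84.29°
|D| = √(20² + 2500²) ≈ 2500.1, ∠D ≈ 89.54°
|H| = 50249 / 2500.1 ≈ 20.099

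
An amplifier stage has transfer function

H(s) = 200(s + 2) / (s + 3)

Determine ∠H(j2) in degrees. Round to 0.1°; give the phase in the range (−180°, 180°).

At s = jω = j2:
zero (s+2): 2 + j2 → |·| = √(2²+2²) = √8 ≈ 2.8284, ∠ = arctan(2/2) ≈ 45.00°
pole (s+3): 3 + j2 → |·| = √(3²+2²) = √13 ≈ 3.6056, ∠ = arctan(2/3) ≈ 33.69°
∠H = 45.00° − 33.69° = 11.31°

11.3°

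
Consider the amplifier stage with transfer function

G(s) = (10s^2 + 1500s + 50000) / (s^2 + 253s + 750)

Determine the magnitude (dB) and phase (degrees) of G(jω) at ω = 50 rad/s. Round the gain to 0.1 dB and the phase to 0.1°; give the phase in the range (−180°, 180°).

15.8 dB, -26.3°

Substitute s = j50:
Numerator: 10(j50)^2 + 1500(j50) + 50000 = 25000 + j75000
Denominator: (j50)^2 + 253(j50) + 750 = -1750 + j12650
|N| = √(25000² + 75000²) ≈ 79057, ∠N ≈ 71.57°
|D| = √(1750² + 12650²) ≈ 12770, ∠D ≈ 97.88°
|G| = 79057 / 12770 ≈ 6.1908
Gain = 20 log₁₀(6.1908) ≈ 15.83 dB
∠G = 71.57° − 97.88° = -26.31°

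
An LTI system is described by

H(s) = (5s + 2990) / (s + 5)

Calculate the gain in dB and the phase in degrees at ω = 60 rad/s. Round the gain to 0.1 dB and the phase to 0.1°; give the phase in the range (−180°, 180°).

34.0 dB, -79.5°

Substitute s = j60:
Numerator: 5(j60) + 2990 = 2990 + j300
Denominator: (j60) + 5 = 5 + j60
|N| = √(2990² + 300²) ≈ 3005, ∠N ≈ 5.73°
|D| = √(5² + 60²) ≈ 60.208, ∠D ≈ 85.24°
|H| = 3005 / 60.208 ≈ 49.91
Gain = 20 log₁₀(49.91) ≈ 33.96 dB
∠H = 5.73° − 85.24° = -79.51°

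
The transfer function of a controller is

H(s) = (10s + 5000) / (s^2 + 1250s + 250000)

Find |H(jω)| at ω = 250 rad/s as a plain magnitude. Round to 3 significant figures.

Substitute s = j250:
Numerator: 10(j250) + 5000 = 5000 + j2500
Denominator: (j250)^2 + 1250(j250) + 250000 = 187500 + j312500
|N| = √(5000² + 2500²) ≈ 5590.2, ∠N ≈ 26.57°
|D| = √(187500² + 312500²) ≈ 3.6443e+05, ∠D ≈ 59.04°
|H| = 5590.2 / 3.6443e+05 ≈ 0.01534

0.0153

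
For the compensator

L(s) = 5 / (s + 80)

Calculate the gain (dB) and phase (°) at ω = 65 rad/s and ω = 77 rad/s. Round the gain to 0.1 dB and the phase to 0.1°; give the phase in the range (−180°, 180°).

Substitute s = j65:
Numerator: 5 = 5 + j0
Denominator: (j65) + 80 = 80 + j65
|N| = √(5² + 0²) ≈ 5, ∠N ≈ 0.00°
|D| = √(80² + 65²) ≈ 103.08, ∠D ≈ 39.09°
|L| = 5 / 103.08 ≈ 0.048506
Gain = 20 log₁₀(0.048506) ≈ -26.28 dB
∠L = 0.00° − 39.09° = -39.09°

Substitute s = j77:
Numerator: 5 = 5 + j0
Denominator: (j77) + 80 = 80 + j77
|N| = √(5² + 0²) ≈ 5, ∠N ≈ 0.00°
|D| = √(80² + 77²) ≈ 111.04, ∠D ≈ 43.91°
|L| = 5 / 111.04 ≈ 0.045029
Gain = 20 log₁₀(0.045029) ≈ -26.93 dB
∠L = 0.00° − 43.91° = -43.91°

ω = 65: -26.3 dB, -39.1°; ω = 77: -26.9 dB, -43.9°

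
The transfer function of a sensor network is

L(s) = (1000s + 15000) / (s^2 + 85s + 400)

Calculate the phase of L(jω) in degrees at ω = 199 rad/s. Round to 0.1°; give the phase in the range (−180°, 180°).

-71.0°

Substitute s = j199:
Numerator: 1000(j199) + 15000 = 15000 + j199000
Denominator: (j199)^2 + 85(j199) + 400 = -39201 + j16915
|N| = √(15000² + 199000²) ≈ 1.9956e+05, ∠N ≈ 85.69°
|D| = √(39201² + 16915²) ≈ 42695, ∠D ≈ 156.66°
∠L = 85.69° − 156.66° = -70.97°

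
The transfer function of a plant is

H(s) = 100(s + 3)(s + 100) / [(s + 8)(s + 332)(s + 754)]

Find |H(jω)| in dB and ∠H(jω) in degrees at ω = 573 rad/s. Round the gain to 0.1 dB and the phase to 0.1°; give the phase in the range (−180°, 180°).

-20.7 dB, -16.5°

At s = jω = j573:
zero (s+3): 3 + j573 → |·| = √(3²+573²) = √328338 ≈ 573.01, ∠ = arctan(573/3) ≈ 89.70°
zero (s+100): 100 + j573 → |·| = √(100²+573²) = √338329 ≈ 581.66, ∠ = arctan(573/100) ≈ 80.10°
pole (s+8): 8 + j573 → |·| = √(8²+573²) = √328393 ≈ 573.06, ∠ = arctan(573/8) ≈ 89.20°
pole (s+332): 332 + j573 → |·| = √(332²+573²) = √438553 ≈ 662.23, ∠ = arctan(573/332) ≈ 59.91°
pole (s+754): 754 + j573 → |·| = √(754²+573²) = √896845 ≈ 947.02, ∠ = arctan(573/754) ≈ 37.23°
|H| = 100 · 3.333e+05 / 3.5939e+08 ≈ 0.09274
Gain = 20 log₁₀(0.09274) ≈ -20.65 dB
∠H = 169.80° − 186.34° = -16.54°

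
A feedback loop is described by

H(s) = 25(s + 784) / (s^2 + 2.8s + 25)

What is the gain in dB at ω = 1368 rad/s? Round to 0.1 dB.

At s = jω = j1368:
zero (s+784): 784 + j1368 → |·| = √(784²+1368²) = √2486080 ≈ 1576.7, ∠ = arctan(1368/784) ≈ 60.18°
quadratic: (j1368)² + 2.8·j1368 + 25 = -1871399 + j3830.4 → |·| ≈ 1.8714e+06, ∠ ≈ 179.88°
|H| = 25 · 1576.7 / 1.8714e+06 ≈ 0.021063
Gain = 20 log₁₀(0.021063) ≈ -33.53 dB

-33.5 dB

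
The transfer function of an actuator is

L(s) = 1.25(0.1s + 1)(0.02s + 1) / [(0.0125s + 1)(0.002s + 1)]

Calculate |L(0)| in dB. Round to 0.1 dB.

1.9 dB

L(0) = 1.25 · 1 / 1 = 1.25
20 log₁₀(1.25) ≈ 1.94 dB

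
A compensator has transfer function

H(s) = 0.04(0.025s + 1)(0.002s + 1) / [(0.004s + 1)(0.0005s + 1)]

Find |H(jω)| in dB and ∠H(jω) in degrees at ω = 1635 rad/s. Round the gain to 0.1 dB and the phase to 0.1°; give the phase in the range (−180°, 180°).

-3.7 dB, 41.0°

At ω = 1635 rad/s:
zero (1 + j1635·0.025) = 1 + j40.875 → |·| ≈ 40.887, ∠ ≈ 88.60°
zero (1 + j1635·0.002) = 1 + j3.27 → |·| ≈ 3.4195, ∠ ≈ 73.00°
pole (1 + j1635·0.004) = 1 + j6.54 → |·| ≈ 6.616, ∠ ≈ 81.31°
pole (1 + j1635·0.0005) = 1 + j0.8175 → |·| ≈ 1.2916, ∠ ≈ 39.27°
|H| = 0.04 · 40.887 · 3.4195 / (6.616 · 1.2916) ≈ 0.65446
Gain = 20 log₁₀(0.65446) ≈ -3.68 dB
∠H = (88.60° + 73.00°) − (81.31° + 39.27°) = 41.02°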